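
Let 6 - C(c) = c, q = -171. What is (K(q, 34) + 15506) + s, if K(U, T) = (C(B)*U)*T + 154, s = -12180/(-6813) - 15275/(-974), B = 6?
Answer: 34677843605/2211954 ≈ 15677.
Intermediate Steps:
C(c) = 6 - c
s = 38643965/2211954 (s = -12180*(-1/6813) - 15275*(-1/974) = 4060/2271 + 15275/974 = 38643965/2211954 ≈ 17.471)
K(U, T) = 154 (K(U, T) = ((6 - 1*6)*U)*T + 154 = ((6 - 6)*U)*T + 154 = (0*U)*T + 154 = 0*T + 154 = 0 + 154 = 154)
(K(q, 34) + 15506) + s = (154 + 15506) + 38643965/2211954 = 15660 + 38643965/2211954 = 34677843605/2211954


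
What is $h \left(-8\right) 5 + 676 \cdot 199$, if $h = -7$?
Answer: $134804$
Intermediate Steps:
$h \left(-8\right) 5 + 676 \cdot 199 = \left(-7\right) \left(-8\right) 5 + 676 \cdot 199 = 56 \cdot 5 + 134524 = 280 + 134524 = 134804$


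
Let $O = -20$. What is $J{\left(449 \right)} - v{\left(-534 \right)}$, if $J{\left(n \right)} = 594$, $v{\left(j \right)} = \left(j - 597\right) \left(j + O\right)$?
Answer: $-625980$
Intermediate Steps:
$v{\left(j \right)} = \left(-597 + j\right) \left(-20 + j\right)$ ($v{\left(j \right)} = \left(j - 597\right) \left(j - 20\right) = \left(-597 + j\right) \left(-20 + j\right)$)
$J{\left(449 \right)} - v{\left(-534 \right)} = 594 - \left(11940 + \left(-534\right)^{2} - -329478\right) = 594 - \left(11940 + 285156 + 329478\right) = 594 - 626574 = -625980$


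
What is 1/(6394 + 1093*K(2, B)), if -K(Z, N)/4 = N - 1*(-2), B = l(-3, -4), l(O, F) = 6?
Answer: -1/28582 ≈ -3.4987e-5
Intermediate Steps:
B = 6
K(Z, N) = -8 - 4*N (K(Z, N) = -4*(N - 1*(-2)) = -4*(N + 2) = -4*(2 + N) = -8 - 4*N)
1/(6394 + 1093*K(2, B)) = 1/(6394 + 1093*(-8 - 4*6)) = 1/(6394 + 1093*(-8 - 24)) = 1/(6394 + 1093*(-32)) = 1/(6394 - 34976) = 1/(-28582) = -1/28582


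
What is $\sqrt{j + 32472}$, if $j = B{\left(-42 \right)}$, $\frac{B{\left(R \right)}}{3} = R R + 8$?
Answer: $2 \sqrt{9447} \approx 194.39$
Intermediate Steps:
$B{\left(R \right)} = 24 + 3 R^{2}$ ($B{\left(R \right)} = 3 \left(R R + 8\right) = 3 \left(R^{2} + 8\right) = 3 \left(8 + R^{2}\right) = 24 + 3 R^{2}$)
$j = 5316$ ($j = 24 + 3 \left(-42\right)^{2} = 24 + 3 \cdot 1764 = 24 + 5292 = 5316$)
$\sqrt{j + 32472} = \sqrt{5316 + 32472} = \sqrt{37788} = 2 \sqrt{9447}$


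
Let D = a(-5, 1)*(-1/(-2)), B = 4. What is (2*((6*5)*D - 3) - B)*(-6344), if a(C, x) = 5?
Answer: -888160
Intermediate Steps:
D = 5/2 (D = 5*(-1/(-2)) = 5*(-1*(-½)) = 5*(½) = 5/2 ≈ 2.5000)
(2*((6*5)*D - 3) - B)*(-6344) = (2*((6*5)*(5/2) - 3) - 1*4)*(-6344) = (2*(30*(5/2) - 3) - 4)*(-6344) = (2*(75 - 3) - 4)*(-6344) = (2*72 - 4)*(-6344) = (144 - 4)*(-6344) = 140*(-6344) = -888160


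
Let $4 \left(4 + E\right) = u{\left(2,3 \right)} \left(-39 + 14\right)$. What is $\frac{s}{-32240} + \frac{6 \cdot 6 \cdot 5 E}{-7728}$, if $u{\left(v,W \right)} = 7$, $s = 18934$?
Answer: $\frac{2724601}{5190640} \approx 0.52491$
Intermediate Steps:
$E = - \frac{191}{4}$ ($E = -4 + \frac{7 \left(-39 + 14\right)}{4} = -4 + \frac{7 \left(-25\right)}{4} = -4 + \frac{1}{4} \left(-175\right) = -4 - \frac{175}{4} = - \frac{191}{4} \approx -47.75$)
$\frac{s}{-32240} + \frac{6 \cdot 6 \cdot 5 E}{-7728} = \frac{18934}{-32240} + \frac{6 \cdot 6 \cdot 5 \left(- \frac{191}{4}\right)}{-7728} = 18934 \left(- \frac{1}{32240}\right) + 36 \cdot 5 \left(- \frac{191}{4}\right) \left(- \frac{1}{7728}\right) = - \frac{9467}{16120} + 180 \left(- \frac{191}{4}\right) \left(- \frac{1}{7728}\right) = - \frac{9467}{16120} - - \frac{2865}{2576} = - \frac{9467}{16120} + \frac{2865}{2576} = \frac{2724601}{5190640}$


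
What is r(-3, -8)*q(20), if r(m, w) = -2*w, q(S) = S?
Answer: 320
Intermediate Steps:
r(-3, -8)*q(20) = -2*(-8)*20 = 16*20 = 320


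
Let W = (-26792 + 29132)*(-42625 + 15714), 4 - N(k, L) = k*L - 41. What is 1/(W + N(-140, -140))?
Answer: -1/62991295 ≈ -1.5875e-8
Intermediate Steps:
N(k, L) = 45 - L*k (N(k, L) = 4 - (k*L - 41) = 4 - (L*k - 41) = 4 - (-41 + L*k) = 4 + (41 - L*k) = 45 - L*k)
W = -62971740 (W = 2340*(-26911) = -62971740)
1/(W + N(-140, -140)) = 1/(-62971740 + (45 - 1*(-140)*(-140))) = 1/(-62971740 + (45 - 19600)) = 1/(-62971740 - 19555) = 1/(-62991295) = -1/62991295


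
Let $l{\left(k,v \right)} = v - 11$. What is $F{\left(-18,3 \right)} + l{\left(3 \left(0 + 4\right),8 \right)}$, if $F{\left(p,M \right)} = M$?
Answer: $0$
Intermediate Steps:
$l{\left(k,v \right)} = -11 + v$ ($l{\left(k,v \right)} = v - 11 = -11 + v$)
$F{\left(-18,3 \right)} + l{\left(3 \left(0 + 4\right),8 \right)} = 3 + \left(-11 + 8\right) = 3 - 3 = 0$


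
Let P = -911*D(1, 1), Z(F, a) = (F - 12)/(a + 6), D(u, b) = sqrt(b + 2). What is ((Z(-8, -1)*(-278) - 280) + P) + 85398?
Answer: 86230 - 911*sqrt(3) ≈ 84652.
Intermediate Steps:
D(u, b) = sqrt(2 + b)
Z(F, a) = (-12 + F)/(6 + a)
P = -911*sqrt(3) (P = -911*sqrt(2 + 1) = -911*sqrt(3) ≈ -1577.9)
((Z(-8, -1)*(-278) - 280) + P) + 85398 = ((((-12 - 8)/(6 - 1))*(-278) - 280) - 911*sqrt(3)) + 85398 = (((-20/5)*(-278) - 280) - 911*sqrt(3)) + 85398 = ((((1/5)*(-20))*(-278) - 280) - 911*sqrt(3)) + 85398 = ((-4*(-278) - 280) - 911*sqrt(3)) + 85398 = ((1112 - 280) - 911*sqrt(3)) + 85398 = (832 - 911*sqrt(3)) + 85398 = 86230 - 911*sqrt(3)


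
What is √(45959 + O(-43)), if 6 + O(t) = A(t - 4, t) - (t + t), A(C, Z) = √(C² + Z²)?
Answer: √(46039 + √4058) ≈ 214.72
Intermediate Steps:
O(t) = -6 + √(t² + (-4 + t)²) - 2*t (O(t) = -6 + (√((t - 4)² + t²) - (t + t)) = -6 + (√((-4 + t)² + t²) - 2*t) = -6 + (√(t² + (-4 + t)²) - 2*t) = -6 + √(t² + (-4 + t)²) - 2*t)
√(45959 + O(-43)) = √(45959 + (-6 + √((-43)² + (-4 - 43)²) - 2*(-43))) = √(45959 + (-6 + √(1849 + (-47)²) + 86)) = √(45959 + (-6 + √(1849 + 2209) + 86)) = √(45959 + (-6 + √4058 + 86)) = √(45959 + (80 + √4058)) = √(46039 + √4058)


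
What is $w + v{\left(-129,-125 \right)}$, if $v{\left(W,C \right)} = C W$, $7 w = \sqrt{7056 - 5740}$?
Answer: $16125 + \frac{2 \sqrt{329}}{7} \approx 16130.0$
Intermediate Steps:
$w = \frac{2 \sqrt{329}}{7}$ ($w = \frac{\sqrt{7056 - 5740}}{7} = \frac{\sqrt{1316}}{7} = \frac{2 \sqrt{329}}{7} \approx 5.1824$)
$w + v{\left(-129,-125 \right)} = \frac{2 \sqrt{329}}{7} - -16125 = \frac{2 \sqrt{329}}{7} + 16125 = 16125 + \frac{2 \sqrt{329}}{7}$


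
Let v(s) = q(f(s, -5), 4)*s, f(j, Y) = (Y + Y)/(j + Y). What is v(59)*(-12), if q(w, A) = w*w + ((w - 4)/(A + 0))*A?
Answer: 714136/243 ≈ 2938.8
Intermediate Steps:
f(j, Y) = 2*Y/(Y + j) (f(j, Y) = (2*Y)/(Y + j) = 2*Y/(Y + j))
q(w, A) = -4 + w + w**2 (q(w, A) = w**2 + ((-4 + w)/A)*A = w**2 + (-4 + w) = -4 + w + w**2)
v(s) = s*(-4 - 10/(-5 + s) + 100/(-5 + s)**2) (v(s) = (-4 + 2*(-5)/(-5 + s) + (2*(-5)/(-5 + s))**2)*s = (-4 - 10/(-5 + s) + (-10/(-5 + s))**2)*s = (-4 - 10/(-5 + s) + 100/(-5 + s)**2)*s = s*(-4 - 10/(-5 + s) + 100/(-5 + s)**2))
v(59)*(-12) = (2*59*(25 - 2*59**2 + 15*59)/(25 + 59**2 - 10*59))*(-12) = (2*59*(25 - 2*3481 + 885)/(25 + 3481 - 590))*(-12) = (2*59*(25 - 6962 + 885)/2916)*(-12) = (2*59*(1/2916)*(-6052))*(-12) = -178534/729*(-12) = 714136/243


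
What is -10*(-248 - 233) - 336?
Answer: 4474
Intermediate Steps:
-10*(-248 - 233) - 336 = -10*(-481) - 336 = 4810 - 336 = 4474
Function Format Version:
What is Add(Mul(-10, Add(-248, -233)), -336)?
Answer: 4474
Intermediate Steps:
Add(Mul(-10, Add(-248, -233)), -336) = Add(Mul(-10, -481), -336) = Add(4810, -336) = 4474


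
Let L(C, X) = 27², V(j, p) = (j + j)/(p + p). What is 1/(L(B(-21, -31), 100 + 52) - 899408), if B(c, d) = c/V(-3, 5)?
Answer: -1/898679 ≈ -1.1127e-6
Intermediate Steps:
V(j, p) = j/p (V(j, p) = (2*j)/((2*p)) = (2*j)*(1/(2*p)) = j/p)
B(c, d) = -5*c/3 (B(c, d) = c/((-3/5)) = c/((-3*⅕)) = c/(-⅗) = c*(-5/3) = -5*c/3)
L(C, X) = 729
1/(L(B(-21, -31), 100 + 52) - 899408) = 1/(729 - 899408) = 1/(-898679) = -1/898679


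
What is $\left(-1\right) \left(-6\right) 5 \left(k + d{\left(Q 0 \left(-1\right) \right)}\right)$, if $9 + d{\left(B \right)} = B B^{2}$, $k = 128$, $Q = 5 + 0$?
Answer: $3570$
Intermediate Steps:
$Q = 5$
$d{\left(B \right)} = -9 + B^{3}$ ($d{\left(B \right)} = -9 + B B^{2} = -9 + B^{3}$)
$\left(-1\right) \left(-6\right) 5 \left(k + d{\left(Q 0 \left(-1\right) \right)}\right) = \left(-1\right) \left(-6\right) 5 \left(128 - \left(9 - \left(5 \cdot 0 \left(-1\right)\right)^{3}\right)\right) = 6 \cdot 5 \left(128 - \left(9 - \left(0 \left(-1\right)\right)^{3}\right)\right) = 30 \left(128 - \left(9 - 0^{3}\right)\right) = 30 \left(128 + \left(-9 + 0\right)\right) = 30 \left(128 - 9\right) = 30 \cdot 119 = 3570$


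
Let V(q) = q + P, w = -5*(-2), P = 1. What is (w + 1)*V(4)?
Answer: 55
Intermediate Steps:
w = 10
V(q) = 1 + q (V(q) = q + 1 = 1 + q)
(w + 1)*V(4) = (10 + 1)*(1 + 4) = 11*5 = 55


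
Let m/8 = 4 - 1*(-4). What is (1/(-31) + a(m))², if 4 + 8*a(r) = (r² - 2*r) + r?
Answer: 974376225/3844 ≈ 2.5348e+5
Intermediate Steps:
m = 64 (m = 8*(4 - 1*(-4)) = 8*(4 + 4) = 8*8 = 64)
a(r) = -½ - r/8 + r²/8 (a(r) = -½ + ((r² - 2*r) + r)/8 = -½ + (r² - r)/8 = -½ + (-r/8 + r²/8) = -½ - r/8 + r²/8)
(1/(-31) + a(m))² = (1/(-31) + (-½ - ⅛*64 + (⅛)*64²))² = (-1/31 + (-½ - 8 + (⅛)*4096))² = (-1/31 + (-½ - 8 + 512))² = (-1/31 + 1007/2)² = (31215/62)² = 974376225/3844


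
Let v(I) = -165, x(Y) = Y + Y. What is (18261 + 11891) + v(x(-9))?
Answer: 29987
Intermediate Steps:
x(Y) = 2*Y
(18261 + 11891) + v(x(-9)) = (18261 + 11891) - 165 = 30152 - 165 = 29987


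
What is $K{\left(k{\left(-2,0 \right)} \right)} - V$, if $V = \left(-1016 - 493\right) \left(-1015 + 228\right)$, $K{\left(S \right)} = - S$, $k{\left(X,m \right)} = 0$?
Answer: $-1187583$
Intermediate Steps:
$V = 1187583$ ($V = \left(-1509\right) \left(-787\right) = 1187583$)
$K{\left(k{\left(-2,0 \right)} \right)} - V = \left(-1\right) 0 - 1187583 = 0 - 1187583 = -1187583$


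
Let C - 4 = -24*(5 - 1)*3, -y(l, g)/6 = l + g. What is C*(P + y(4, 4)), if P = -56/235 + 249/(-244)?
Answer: 200539429/14335 ≈ 13990.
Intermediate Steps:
P = -72179/57340 (P = -56*1/235 + 249*(-1/244) = -56/235 - 249/244 = -72179/57340 ≈ -1.2588)
y(l, g) = -6*g - 6*l (y(l, g) = -6*(l + g) = -6*(g + l) = -6*g - 6*l)
C = -284 (C = 4 - 24*(5 - 1)*3 = 4 - 96*3 = 4 - 24*12 = 4 - 288 = -284)
C*(P + y(4, 4)) = -284*(-72179/57340 + (-6*4 - 6*4)) = -284*(-72179/57340 + (-24 - 24)) = -284*(-72179/57340 - 48) = -284*(-2824499/57340) = 200539429/14335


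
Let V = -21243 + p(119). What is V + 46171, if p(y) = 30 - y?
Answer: 24839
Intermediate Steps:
V = -21332 (V = -21243 + (30 - 1*119) = -21243 + (30 - 119) = -21243 - 89 = -21332)
V + 46171 = -21332 + 46171 = 24839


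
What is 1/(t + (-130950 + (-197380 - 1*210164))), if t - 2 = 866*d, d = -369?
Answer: -1/858046 ≈ -1.1654e-6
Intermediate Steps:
t = -319552 (t = 2 + 866*(-369) = 2 - 319554 = -319552)
1/(t + (-130950 + (-197380 - 1*210164))) = 1/(-319552 + (-130950 + (-197380 - 1*210164))) = 1/(-319552 + (-130950 + (-197380 - 210164))) = 1/(-319552 + (-130950 - 407544)) = 1/(-319552 - 538494) = 1/(-858046) = -1/858046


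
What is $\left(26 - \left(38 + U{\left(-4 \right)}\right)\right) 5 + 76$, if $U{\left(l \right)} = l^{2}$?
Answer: $-64$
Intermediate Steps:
$\left(26 - \left(38 + U{\left(-4 \right)}\right)\right) 5 + 76 = \left(26 - \left(38 + \left(-4\right)^{2}\right)\right) 5 + 76 = \left(26 - \left(38 + 16\right)\right) 5 + 76 = \left(26 - 54\right) 5 + 76 = \left(-28\right) 5 + 76 = -140 + 76 = -64$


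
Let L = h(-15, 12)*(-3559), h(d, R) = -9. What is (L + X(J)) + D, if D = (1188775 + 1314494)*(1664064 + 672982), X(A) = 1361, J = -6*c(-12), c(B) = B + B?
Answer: 5850254836766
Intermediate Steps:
c(B) = 2*B
J = 144 (J = -12*(-12) = -6*(-24) = 144)
L = 32031 (L = -9*(-3559) = 32031)
D = 5850254803374 (D = 2503269*2337046 = 5850254803374)
(L + X(J)) + D = (32031 + 1361) + 5850254803374 = 33392 + 5850254803374 = 5850254836766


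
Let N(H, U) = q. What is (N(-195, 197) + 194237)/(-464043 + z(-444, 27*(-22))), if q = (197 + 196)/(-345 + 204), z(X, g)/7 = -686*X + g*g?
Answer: 9129008/194481159 ≈ 0.046940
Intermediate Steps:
z(X, g) = -4802*X + 7*g² (z(X, g) = 7*(-686*X + g*g) = 7*(-686*X + g²) = 7*(g² - 686*X) = -4802*X + 7*g²)
q = -131/47 (q = 393/(-141) = 393*(-1/141) = -131/47 ≈ -2.7872)
N(H, U) = -131/47
(N(-195, 197) + 194237)/(-464043 + z(-444, 27*(-22))) = (-131/47 + 194237)/(-464043 + (-4802*(-444) + 7*(27*(-22))²)) = 9129008/(47*(-464043 + (2132088 + 7*(-594)²))) = 9129008/(47*(-464043 + (2132088 + 7*352836))) = 9129008/(47*(-464043 + (2132088 + 2469852))) = 9129008/(47*(-464043 + 4601940)) = (9129008/47)/4137897 = (9129008/47)*(1/4137897) = 9129008/194481159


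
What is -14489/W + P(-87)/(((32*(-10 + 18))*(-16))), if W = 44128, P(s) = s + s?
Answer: -807323/2824192 ≈ -0.28586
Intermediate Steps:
P(s) = 2*s
-14489/W + P(-87)/(((32*(-10 + 18))*(-16))) = -14489/44128 + (2*(-87))/(((32*(-10 + 18))*(-16))) = -14489*1/44128 - 174/((32*8)*(-16)) = -14489/44128 - 174/(256*(-16)) = -14489/44128 - 174/(-4096) = -14489/44128 - 174*(-1/4096) = -14489/44128 + 87/2048 = -807323/2824192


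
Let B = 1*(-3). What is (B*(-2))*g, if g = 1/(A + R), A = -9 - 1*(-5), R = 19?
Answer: 2/5 ≈ 0.40000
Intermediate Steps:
B = -3
A = -4 (A = -9 + 5 = -4)
g = 1/15 (g = 1/(-4 + 19) = 1/15 ≈ 0.066667)
(B*(-2))*g = -3*(-2)*(1/15) = 6*(1/15) = 2/5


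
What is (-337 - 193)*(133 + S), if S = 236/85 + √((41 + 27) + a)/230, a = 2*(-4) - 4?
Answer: -1223346/17 - 106*√14/23 ≈ -71979.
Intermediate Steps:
a = -12 (a = -8 - 4 = -12)
S = 236/85 + √14/115 (S = 236/85 + √((41 + 27) - 12)/230 = 236*(1/85) + √(68 - 12)*(1/230) = 236/85 + √56*(1/230) = 236/85 + (2*√14)*(1/230) = 236/85 + √14/115 ≈ 2.8090)
(-337 - 193)*(133 + S) = (-337 - 193)*(133 + (236/85 + √14/115)) = -530*(11541/85 + √14/115) = -1223346/17 - 106*√14/23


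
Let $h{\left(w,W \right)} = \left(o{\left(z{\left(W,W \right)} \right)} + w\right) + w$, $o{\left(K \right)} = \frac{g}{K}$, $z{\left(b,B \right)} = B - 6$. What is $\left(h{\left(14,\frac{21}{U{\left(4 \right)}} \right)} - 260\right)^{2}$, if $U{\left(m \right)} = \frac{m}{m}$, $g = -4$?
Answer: $\frac{12138256}{225} \approx 53948.0$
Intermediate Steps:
$z{\left(b,B \right)} = -6 + B$ ($z{\left(b,B \right)} = B - 6 = -6 + B$)
$U{\left(m \right)} = 1$
$o{\left(K \right)} = - \frac{4}{K}$
$h{\left(w,W \right)} = - \frac{4}{-6 + W} + 2 w$ ($h{\left(w,W \right)} = \left(- \frac{4}{-6 + W} + w\right) + w = \left(w - \frac{4}{-6 + W}\right) + w = - \frac{4}{-6 + W} + 2 w$)
$\left(h{\left(14,\frac{21}{U{\left(4 \right)}} \right)} - 260\right)^{2} = \left(\frac{2 \left(-2 + 14 \left(-6 + \frac{21}{1}\right)\right)}{-6 + \frac{21}{1}} - 260\right)^{2} = \left(\frac{2 \left(-2 + 14 \left(-6 + 21 \cdot 1\right)\right)}{-6 + 21 \cdot 1} - 260\right)^{2} = \left(\frac{2 \left(-2 + 14 \left(-6 + 21\right)\right)}{-6 + 21} - 260\right)^{2} = \left(\frac{2 \left(-2 + 14 \cdot 15\right)}{15} - 260\right)^{2} = \left(2 \cdot \frac{1}{15} \left(-2 + 210\right) - 260\right)^{2} = \left(2 \cdot \frac{1}{15} \cdot 208 - 260\right)^{2} = \left(\frac{416}{15} - 260\right)^{2} = \left(- \frac{3484}{15}\right)^{2} = \frac{12138256}{225}$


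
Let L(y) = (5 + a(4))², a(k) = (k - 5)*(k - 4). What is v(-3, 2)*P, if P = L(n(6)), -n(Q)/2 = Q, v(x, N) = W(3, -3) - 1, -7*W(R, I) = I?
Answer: -100/7 ≈ -14.286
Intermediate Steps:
W(R, I) = -I/7
a(k) = (-5 + k)*(-4 + k)
v(x, N) = -4/7 (v(x, N) = -⅐*(-3) - 1 = 3/7 - 1 = -4/7)
n(Q) = -2*Q
L(y) = 25 (L(y) = (5 + (20 + 4² - 9*4))² = (5 + (20 + 16 - 36))² = (5 + 0)² = 5² = 25)
P = 25
v(-3, 2)*P = -4/7*25 = -100/7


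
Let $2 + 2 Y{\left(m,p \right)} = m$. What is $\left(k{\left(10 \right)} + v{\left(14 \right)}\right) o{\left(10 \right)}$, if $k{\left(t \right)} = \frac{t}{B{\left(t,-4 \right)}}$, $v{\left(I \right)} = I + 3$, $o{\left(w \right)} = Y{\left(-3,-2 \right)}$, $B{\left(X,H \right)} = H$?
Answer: $- \frac{145}{4} \approx -36.25$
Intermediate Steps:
$Y{\left(m,p \right)} = -1 + \frac{m}{2}$
$o{\left(w \right)} = - \frac{5}{2}$ ($o{\left(w \right)} = -1 + \frac{1}{2} \left(-3\right) = -1 - \frac{3}{2} = - \frac{5}{2}$)
$v{\left(I \right)} = 3 + I$
$k{\left(t \right)} = - \frac{t}{4}$ ($k{\left(t \right)} = \frac{t}{-4} = t \left(- \frac{1}{4}\right) = - \frac{t}{4}$)
$\left(k{\left(10 \right)} + v{\left(14 \right)}\right) o{\left(10 \right)} = \left(\left(- \frac{1}{4}\right) 10 + \left(3 + 14\right)\right) \left(- \frac{5}{2}\right) = \left(- \frac{5}{2} + 17\right) \left(- \frac{5}{2}\right) = \frac{29}{2} \left(- \frac{5}{2}\right) = - \frac{145}{4}$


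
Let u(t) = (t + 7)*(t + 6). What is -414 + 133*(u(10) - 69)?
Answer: 26585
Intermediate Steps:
u(t) = (6 + t)*(7 + t) (u(t) = (7 + t)*(6 + t) = (6 + t)*(7 + t))
-414 + 133*(u(10) - 69) = -414 + 133*((42 + 10**2 + 13*10) - 69) = -414 + 133*((42 + 100 + 130) - 69) = -414 + 133*(272 - 69) = -414 + 133*203 = -414 + 26999 = 26585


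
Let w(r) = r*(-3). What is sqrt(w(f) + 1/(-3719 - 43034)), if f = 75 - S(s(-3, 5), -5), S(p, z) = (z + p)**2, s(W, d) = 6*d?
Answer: sqrt(3606640918097)/46753 ≈ 40.620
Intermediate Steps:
S(p, z) = (p + z)**2
f = -550 (f = 75 - (6*5 - 5)**2 = 75 - (30 - 5)**2 = 75 - 1*25**2 = 75 - 1*625 = 75 - 625 = -550)
w(r) = -3*r
sqrt(w(f) + 1/(-3719 - 43034)) = sqrt(-3*(-550) + 1/(-3719 - 43034)) = sqrt(1650 + 1/(-46753)) = sqrt(1650 - 1/46753) = sqrt(77142449/46753) = sqrt(3606640918097)/46753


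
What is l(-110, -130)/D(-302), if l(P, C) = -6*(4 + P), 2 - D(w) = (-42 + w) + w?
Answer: 53/54 ≈ 0.98148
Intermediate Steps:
D(w) = 44 - 2*w (D(w) = 2 - ((-42 + w) + w) = 2 - (-42 + 2*w) = 2 + (42 - 2*w) = 44 - 2*w)
l(P, C) = -24 - 6*P
l(-110, -130)/D(-302) = (-24 - 6*(-110))/(44 - 2*(-302)) = (-24 + 660)/(44 + 604) = 636/648 = 636*(1/648) = 53/54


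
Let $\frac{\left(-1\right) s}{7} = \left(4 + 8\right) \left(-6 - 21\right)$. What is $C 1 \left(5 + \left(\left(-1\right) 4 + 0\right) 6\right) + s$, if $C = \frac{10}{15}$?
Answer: $\frac{6766}{3} \approx 2255.3$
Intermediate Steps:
$C = \frac{2}{3}$ ($C = 10 \cdot \frac{1}{15} = \frac{2}{3} \approx 0.66667$)
$s = 2268$ ($s = - 7 \left(4 + 8\right) \left(-6 - 21\right) = - 7 \cdot 12 \left(-27\right) = \left(-7\right) \left(-324\right) = 2268$)
$C 1 \left(5 + \left(\left(-1\right) 4 + 0\right) 6\right) + s = \frac{2 \cdot 1 \left(5 + \left(\left(-1\right) 4 + 0\right) 6\right)}{3} + 2268 = \frac{2 \cdot 1 \left(5 + \left(-4 + 0\right) 6\right)}{3} + 2268 = \frac{2 \cdot 1 \left(5 - 24\right)}{3} + 2268 = \frac{2 \cdot 1 \left(-19\right)}{3} + 2268 = \frac{2}{3} \left(-19\right) + 2268 = - \frac{38}{3} + 2268 = \frac{6766}{3}$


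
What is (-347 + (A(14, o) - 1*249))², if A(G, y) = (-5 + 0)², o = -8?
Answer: 326041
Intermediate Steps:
A(G, y) = 25 (A(G, y) = (-5)² = 25)
(-347 + (A(14, o) - 1*249))² = (-347 + (25 - 1*249))² = (-347 + (25 - 249))² = (-347 - 224)² = (-571)² = 326041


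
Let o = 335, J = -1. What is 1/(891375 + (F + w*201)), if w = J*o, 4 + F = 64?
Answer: 1/824100 ≈ 1.2134e-6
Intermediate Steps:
F = 60 (F = -4 + 64 = 60)
w = -335 (w = -1*335 = -335)
1/(891375 + (F + w*201)) = 1/(891375 + (60 - 335*201)) = 1/(891375 + (60 - 67335)) = 1/(891375 - 67275) = 1/824100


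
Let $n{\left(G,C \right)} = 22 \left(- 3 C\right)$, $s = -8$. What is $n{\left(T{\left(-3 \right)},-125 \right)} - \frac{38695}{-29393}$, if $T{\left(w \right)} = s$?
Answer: $\frac{242530945}{29393} \approx 8251.3$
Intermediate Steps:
$T{\left(w \right)} = -8$
$n{\left(G,C \right)} = - 66 C$
$n{\left(T{\left(-3 \right)},-125 \right)} - \frac{38695}{-29393} = \left(-66\right) \left(-125\right) - \frac{38695}{-29393} = 8250 - 38695 \left(- \frac{1}{29393}\right) = 8250 - - \frac{38695}{29393} = 8250 + \frac{38695}{29393} = \frac{242530945}{29393}$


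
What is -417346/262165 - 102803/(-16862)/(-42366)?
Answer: -298168705432727/187284250860180 ≈ -1.5921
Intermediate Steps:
-417346/262165 - 102803/(-16862)/(-42366) = -417346*1/262165 - 102803*(-1/16862)*(-1/42366) = -417346/262165 + (102803/16862)*(-1/42366) = -417346/262165 - 102803/714375492 = -298168705432727/187284250860180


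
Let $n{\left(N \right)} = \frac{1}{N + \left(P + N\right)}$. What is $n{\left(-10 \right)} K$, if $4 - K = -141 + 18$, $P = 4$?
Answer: $- \frac{127}{16} \approx -7.9375$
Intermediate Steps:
$n{\left(N \right)} = \frac{1}{4 + 2 N}$ ($n{\left(N \right)} = \frac{1}{N + \left(4 + N\right)} = \frac{1}{4 + 2 N}$)
$K = 127$ ($K = 4 - \left(-141 + 18\right) = 4 - -123 = 4 + 123 = 127$)
$n{\left(-10 \right)} K = \frac{1}{2 \left(2 - 10\right)} 127 = \frac{1}{2 \left(-8\right)} 127 = \frac{1}{2} \left(- \frac{1}{8}\right) 127 = \left(- \frac{1}{16}\right) 127 = - \frac{127}{16}$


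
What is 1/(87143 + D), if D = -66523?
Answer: 1/20620 ≈ 4.8497e-5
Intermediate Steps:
1/(87143 + D) = 1/(87143 - 66523) = 1/20620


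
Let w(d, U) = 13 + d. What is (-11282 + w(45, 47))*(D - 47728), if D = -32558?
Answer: 901130064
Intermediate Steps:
(-11282 + w(45, 47))*(D - 47728) = (-11282 + (13 + 45))*(-32558 - 47728) = (-11282 + 58)*(-80286) = -11224*(-80286) = 901130064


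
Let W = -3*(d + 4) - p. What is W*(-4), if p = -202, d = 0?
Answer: -760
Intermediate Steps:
W = 190 (W = -3*(0 + 4) - 1*(-202) = -3*4 + 202 = -12 + 202 = 190)
W*(-4) = 190*(-4) = -760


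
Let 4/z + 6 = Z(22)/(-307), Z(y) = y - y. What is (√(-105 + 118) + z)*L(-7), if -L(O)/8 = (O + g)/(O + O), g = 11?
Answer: -32/21 + 16*√13/7 ≈ 6.7175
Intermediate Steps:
Z(y) = 0
z = -⅔ (z = 4/(-6 + 0/(-307)) = 4/(-6 + 0*(-1/307)) = 4/(-6 + 0) = 4/(-6) = 4*(-⅙) = -⅔ ≈ -0.66667)
L(O) = -4*(11 + O)/O (L(O) = -8*(O + 11)/(O + O) = -8*(11 + O)/(2*O) = -8*(11 + O)*1/(2*O) = -4*(11 + O)/O)
(√(-105 + 118) + z)*L(-7) = (√(-105 + 118) - ⅔)*(-4 - 44/(-7)) = (√13 - ⅔)*(-4 - 44*(-⅐)) = (-⅔ + √13)*(-4 + 44/7) = (-⅔ + √13)*(16/7) = -32/21 + 16*√13/7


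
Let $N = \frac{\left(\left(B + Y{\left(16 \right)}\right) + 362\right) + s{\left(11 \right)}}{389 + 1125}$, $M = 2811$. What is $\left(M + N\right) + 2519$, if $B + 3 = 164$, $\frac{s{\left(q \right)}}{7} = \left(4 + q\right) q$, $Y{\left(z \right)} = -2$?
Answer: $\frac{4035648}{757} \approx 5331.1$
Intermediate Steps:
$s{\left(q \right)} = 7 q \left(4 + q\right)$ ($s{\left(q \right)} = 7 \left(4 + q\right) q = 7 q \left(4 + q\right)$)
$B = 161$ ($B = -3 + 164 = 161$)
$N = \frac{838}{757}$ ($N = \frac{\left(\left(161 - 2\right) + 362\right) + 7 \cdot 11 \left(4 + 11\right)}{389 + 1125} = \frac{\left(159 + 362\right) + 7 \cdot 11 \cdot 15}{1514} = \left(521 + 1155\right) \frac{1}{1514} = 1676 \cdot \frac{1}{1514} = \frac{838}{757} \approx 1.107$)
$\left(M + N\right) + 2519 = \left(2811 + \frac{838}{757}\right) + 2519 = \frac{2128765}{757} + 2519 = \frac{4035648}{757}$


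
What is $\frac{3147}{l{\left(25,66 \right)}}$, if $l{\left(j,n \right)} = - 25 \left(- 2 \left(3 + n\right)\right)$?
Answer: $\frac{1049}{1150} \approx 0.91217$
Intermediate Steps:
$l{\left(j,n \right)} = 150 + 50 n$ ($l{\left(j,n \right)} = - 25 \left(-6 - 2 n\right) = 150 + 50 n$)
$\frac{3147}{l{\left(25,66 \right)}} = \frac{3147}{150 + 50 \cdot 66} = \frac{3147}{150 + 3300} = \frac{3147}{3450} = 3147 \cdot \frac{1}{3450} = \frac{1049}{1150}$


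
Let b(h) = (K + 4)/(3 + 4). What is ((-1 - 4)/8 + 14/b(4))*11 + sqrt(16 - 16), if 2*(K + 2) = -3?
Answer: 17193/8 ≈ 2149.1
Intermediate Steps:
K = -7/2 (K = -2 + (1/2)*(-3) = -2 - 3/2 = -7/2 ≈ -3.5000)
b(h) = 1/14 (b(h) = (-7/2 + 4)/(3 + 4) = (1/2)/7 = (1/2)*(1/7) = 1/14)
((-1 - 4)/8 + 14/b(4))*11 + sqrt(16 - 16) = ((-1 - 4)/8 + 14/(1/14))*11 + sqrt(16 - 16) = (-5*1/8 + 14*14)*11 + sqrt(0) = (-5/8 + 196)*11 + 0 = (1563/8)*11 + 0 = 17193/8 + 0 = 17193/8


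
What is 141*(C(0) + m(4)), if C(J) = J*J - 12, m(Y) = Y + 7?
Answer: -141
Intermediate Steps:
m(Y) = 7 + Y
C(J) = -12 + J² (C(J) = J² - 12 = -12 + J²)
141*(C(0) + m(4)) = 141*((-12 + 0²) + (7 + 4)) = 141*((-12 + 0) + 11) = 141*(-12 + 11) = 141*(-1) = -141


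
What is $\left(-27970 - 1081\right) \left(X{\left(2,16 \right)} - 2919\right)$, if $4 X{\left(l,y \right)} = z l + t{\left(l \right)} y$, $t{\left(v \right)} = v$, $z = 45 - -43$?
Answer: $83289217$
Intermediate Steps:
$z = 88$ ($z = 45 + 43 = 88$)
$X{\left(l,y \right)} = 22 l + \frac{l y}{4}$ ($X{\left(l,y \right)} = \frac{88 l + l y}{4} = 22 l + \frac{l y}{4}$)
$\left(-27970 - 1081\right) \left(X{\left(2,16 \right)} - 2919\right) = \left(-27970 - 1081\right) \left(\frac{1}{4} \cdot 2 \left(88 + 16\right) - 2919\right) = - 29051 \left(\frac{1}{4} \cdot 2 \cdot 104 - 2919\right) = - 29051 \left(52 - 2919\right) = \left(-29051\right) \left(-2867\right) = 83289217$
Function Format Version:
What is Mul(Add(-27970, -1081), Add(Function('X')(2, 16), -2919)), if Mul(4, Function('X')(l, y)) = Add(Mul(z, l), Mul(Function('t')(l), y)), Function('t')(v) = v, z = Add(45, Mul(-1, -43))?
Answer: 83289217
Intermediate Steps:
z = 88 (z = Add(45, 43) = 88)
Function('X')(l, y) = Add(Mul(22, l), Mul(Rational(1, 4), l, y)) (Function('X')(l, y) = Mul(Rational(1, 4), Add(Mul(88, l), Mul(l, y))) = Add(Mul(22, l), Mul(Rational(1, 4), l, y)))
Mul(Add(-27970, -1081), Add(Function('X')(2, 16), -2919)) = Mul(Add(-27970, -1081), Add(Mul(Rational(1, 4), 2, Add(88, 16)), -2919)) = Mul(-29051, Add(Mul(Rational(1, 4), 2, 104), -2919)) = Mul(-29051, Add(52, -2919)) = Mul(-29051, -2867) = 83289217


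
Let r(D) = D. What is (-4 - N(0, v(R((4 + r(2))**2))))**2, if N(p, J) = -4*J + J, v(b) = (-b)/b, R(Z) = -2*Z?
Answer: 49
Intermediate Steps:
v(b) = -1
N(p, J) = -3*J
(-4 - N(0, v(R((4 + r(2))**2))))**2 = (-4 - (-3)*(-1))**2 = (-4 - 1*3)**2 = (-4 - 3)**2 = (-7)**2 = 49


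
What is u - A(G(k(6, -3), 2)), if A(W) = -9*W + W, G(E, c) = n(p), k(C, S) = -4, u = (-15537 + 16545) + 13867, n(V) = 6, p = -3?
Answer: 14923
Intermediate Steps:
u = 14875 (u = 1008 + 13867 = 14875)
G(E, c) = 6
A(W) = -8*W
u - A(G(k(6, -3), 2)) = 14875 - (-8)*6 = 14875 - 1*(-48) = 14875 + 48 = 14923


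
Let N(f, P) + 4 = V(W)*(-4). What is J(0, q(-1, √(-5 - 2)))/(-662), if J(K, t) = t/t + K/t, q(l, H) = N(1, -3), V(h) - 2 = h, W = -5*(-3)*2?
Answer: -1/662 ≈ -0.0015106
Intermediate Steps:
W = 30 (W = 15*2 = 30)
V(h) = 2 + h
N(f, P) = -132 (N(f, P) = -4 + (2 + 30)*(-4) = -4 + 32*(-4) = -4 - 128 = -132)
q(l, H) = -132
J(K, t) = 1 + K/t
J(0, q(-1, √(-5 - 2)))/(-662) = ((0 - 132)/(-132))/(-662) = -1/132*(-132)*(-1/662) = 1*(-1/662) = -1/662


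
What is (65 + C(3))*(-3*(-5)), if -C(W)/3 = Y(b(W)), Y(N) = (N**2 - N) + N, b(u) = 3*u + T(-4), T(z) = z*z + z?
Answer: -18870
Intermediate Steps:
T(z) = z + z**2 (T(z) = z**2 + z = z + z**2)
b(u) = 12 + 3*u (b(u) = 3*u - 4*(1 - 4) = 3*u - 4*(-3) = 3*u + 12 = 12 + 3*u)
Y(N) = N**2
C(W) = -3*(12 + 3*W)**2
(65 + C(3))*(-3*(-5)) = (65 - 27*(4 + 3)**2)*(-3*(-5)) = (65 - 27*7**2)*15 = (65 - 27*49)*15 = (65 - 1323)*15 = -1258*15 = -18870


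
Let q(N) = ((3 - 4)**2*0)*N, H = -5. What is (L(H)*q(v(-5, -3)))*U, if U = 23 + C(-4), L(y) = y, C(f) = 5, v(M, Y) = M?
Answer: 0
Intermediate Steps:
q(N) = 0 (q(N) = ((-1)**2*0)*N = (1*0)*N = 0*N = 0)
U = 28 (U = 23 + 5 = 28)
(L(H)*q(v(-5, -3)))*U = -5*0*28 = 0*28 = 0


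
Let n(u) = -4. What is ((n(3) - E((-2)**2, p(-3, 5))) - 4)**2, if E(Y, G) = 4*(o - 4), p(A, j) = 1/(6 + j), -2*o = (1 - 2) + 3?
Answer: 144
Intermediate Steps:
o = -1 (o = -((1 - 2) + 3)/2 = -(-1 + 3)/2 = -1/2*2 = -1)
E(Y, G) = -20 (E(Y, G) = 4*(-1 - 4) = 4*(-5) = -20)
((n(3) - E((-2)**2, p(-3, 5))) - 4)**2 = ((-4 - 1*(-20)) - 4)**2 = ((-4 + 20) - 4)**2 = (16 - 4)**2 = 12**2 = 144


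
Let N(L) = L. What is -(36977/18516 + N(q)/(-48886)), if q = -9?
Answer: -903912133/452586588 ≈ -1.9972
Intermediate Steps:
-(36977/18516 + N(q)/(-48886)) = -(36977/18516 - 9/(-48886)) = -(36977*(1/18516) - 9*(-1/48886)) = -(36977/18516 + 9/48886) = -1*903912133/452586588 = -903912133/452586588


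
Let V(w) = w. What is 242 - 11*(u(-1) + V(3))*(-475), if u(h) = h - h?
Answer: 15917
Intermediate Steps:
u(h) = 0
242 - 11*(u(-1) + V(3))*(-475) = 242 - 11*(0 + 3)*(-475) = 242 - 11*3*(-475) = 242 - 33*(-475) = 242 + 15675 = 15917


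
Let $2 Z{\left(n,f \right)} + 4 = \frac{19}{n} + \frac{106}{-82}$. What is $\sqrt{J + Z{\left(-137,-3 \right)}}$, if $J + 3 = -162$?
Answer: $\frac{i \sqrt{5291545403}}{5617} \approx 12.951 i$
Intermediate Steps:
$J = -165$ ($J = -3 - 162 = -165$)
$Z{\left(n,f \right)} = - \frac{217}{82} + \frac{19}{2 n}$ ($Z{\left(n,f \right)} = -2 + \frac{\frac{19}{n} + \frac{106}{-82}}{2} = -2 + \frac{\frac{19}{n} + 106 \left(- \frac{1}{82}\right)}{2} = -2 + \frac{\frac{19}{n} - \frac{53}{41}}{2} = -2 + \frac{- \frac{53}{41} + \frac{19}{n}}{2} = -2 - \left(\frac{53}{82} - \frac{19}{2 n}\right) = - \frac{217}{82} + \frac{19}{2 n}$)
$\sqrt{J + Z{\left(-137,-3 \right)}} = \sqrt{-165 + \frac{779 - -29729}{82 \left(-137\right)}} = \sqrt{-165 + \frac{1}{82} \left(- \frac{1}{137}\right) \left(779 + 29729\right)} = \sqrt{-165 + \frac{1}{82} \left(- \frac{1}{137}\right) 30508} = \sqrt{-165 - \frac{15254}{5617}} = \sqrt{- \frac{942059}{5617}} = \frac{i \sqrt{5291545403}}{5617}$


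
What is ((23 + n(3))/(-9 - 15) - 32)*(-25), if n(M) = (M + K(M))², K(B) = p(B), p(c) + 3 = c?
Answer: 2500/3 ≈ 833.33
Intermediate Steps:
p(c) = -3 + c
K(B) = -3 + B
n(M) = (-3 + 2*M)² (n(M) = (M + (-3 + M))² = (-3 + 2*M)²)
((23 + n(3))/(-9 - 15) - 32)*(-25) = ((23 + (-3 + 2*3)²)/(-9 - 15) - 32)*(-25) = ((23 + (-3 + 6)²)/(-24) - 32)*(-25) = ((23 + 3²)*(-1/24) - 32)*(-25) = ((23 + 9)*(-1/24) - 32)*(-25) = (32*(-1/24) - 32)*(-25) = (-4/3 - 32)*(-25) = -100/3*(-25) = 2500/3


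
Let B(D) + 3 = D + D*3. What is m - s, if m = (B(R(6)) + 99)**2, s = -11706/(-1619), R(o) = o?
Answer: 23301894/1619 ≈ 14393.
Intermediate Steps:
B(D) = -3 + 4*D (B(D) = -3 + (D + D*3) = -3 + (D + 3*D) = -3 + 4*D)
s = 11706/1619 (s = -11706*(-1/1619) = 11706/1619 ≈ 7.2304)
m = 14400 (m = ((-3 + 4*6) + 99)**2 = ((-3 + 24) + 99)**2 = (21 + 99)**2 = 120**2 = 14400)
m - s = 14400 - 1*11706/1619 = 14400 - 11706/1619 = 23301894/1619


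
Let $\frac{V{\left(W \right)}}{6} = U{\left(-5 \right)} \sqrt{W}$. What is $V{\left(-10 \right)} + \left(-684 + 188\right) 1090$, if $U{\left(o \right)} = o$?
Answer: $-540640 - 30 i \sqrt{10} \approx -5.4064 \cdot 10^{5} - 94.868 i$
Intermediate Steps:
$V{\left(W \right)} = - 30 \sqrt{W}$ ($V{\left(W \right)} = 6 \left(- 5 \sqrt{W}\right) = - 30 \sqrt{W}$)
$V{\left(-10 \right)} + \left(-684 + 188\right) 1090 = - 30 \sqrt{-10} + \left(-684 + 188\right) 1090 = - 30 i \sqrt{10} - 540640 = -540640 - 30 i \sqrt{10}$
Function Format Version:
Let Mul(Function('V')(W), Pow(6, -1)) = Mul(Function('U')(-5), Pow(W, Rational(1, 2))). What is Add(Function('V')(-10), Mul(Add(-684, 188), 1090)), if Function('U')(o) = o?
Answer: Add(-540640, Mul(-30, I, Pow(10, Rational(1, 2)))) ≈ Add(-5.4064e+5, Mul(-94.868, I))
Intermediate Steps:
Function('V')(W) = Mul(-30, Pow(W, Rational(1, 2))) (Function('V')(W) = Mul(6, Mul(-5, Pow(W, Rational(1, 2)))) = Mul(-30, Pow(W, Rational(1, 2))))
Add(Function('V')(-10), Mul(Add(-684, 188), 1090)) = Add(Mul(-30, Pow(-10, Rational(1, 2))), Mul(Add(-684, 188), 1090)) = Add(Mul(-30, Mul(I, Pow(10, Rational(1, 2)))), Mul(-496, 1090)) = Add(Mul(-30, I, Pow(10, Rational(1, 2))), -540640) = Add(-540640, Mul(-30, I, Pow(10, Rational(1, 2))))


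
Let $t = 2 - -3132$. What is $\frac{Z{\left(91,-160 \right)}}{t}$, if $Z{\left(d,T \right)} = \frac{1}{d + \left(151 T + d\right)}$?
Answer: $- \frac{1}{75147052} \approx -1.3307 \cdot 10^{-8}$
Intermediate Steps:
$Z{\left(d,T \right)} = \frac{1}{2 d + 151 T}$ ($Z{\left(d,T \right)} = \frac{1}{d + \left(d + 151 T\right)} = \frac{1}{2 d + 151 T}$)
$t = 3134$ ($t = 2 + 3132 = 3134$)
$\frac{Z{\left(91,-160 \right)}}{t} = \frac{1}{\left(2 \cdot 91 + 151 \left(-160\right)\right) 3134} = \frac{1}{182 - 24160} \cdot \frac{1}{3134} = \frac{1}{-23978} \cdot \frac{1}{3134} = \left(- \frac{1}{23978}\right) \frac{1}{3134} = - \frac{1}{75147052}$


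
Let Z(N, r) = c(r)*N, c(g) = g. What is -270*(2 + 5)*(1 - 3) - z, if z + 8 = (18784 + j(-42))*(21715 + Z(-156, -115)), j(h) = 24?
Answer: -745827452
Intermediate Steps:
Z(N, r) = N*r (Z(N, r) = r*N = N*r)
z = 745831232 (z = -8 + (18784 + 24)*(21715 - 156*(-115)) = -8 + 18808*(21715 + 17940) = -8 + 18808*39655 = -8 + 745831240 = 745831232)
-270*(2 + 5)*(1 - 3) - z = -270*(2 + 5)*(1 - 3) - 1*745831232 = -1890*(-2) - 745831232 = -270*(-14) - 745831232 = 3780 - 745831232 = -745827452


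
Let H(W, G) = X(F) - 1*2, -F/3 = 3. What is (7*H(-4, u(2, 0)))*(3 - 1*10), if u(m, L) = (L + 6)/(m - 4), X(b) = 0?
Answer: 98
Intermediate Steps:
F = -9 (F = -3*3 = -9)
u(m, L) = (6 + L)/(-4 + m)
H(W, G) = -2 (H(W, G) = 0 - 1*2 = 0 - 2 = -2)
(7*H(-4, u(2, 0)))*(3 - 1*10) = (7*(-2))*(3 - 1*10) = -14*(3 - 10) = -14*(-7) = 98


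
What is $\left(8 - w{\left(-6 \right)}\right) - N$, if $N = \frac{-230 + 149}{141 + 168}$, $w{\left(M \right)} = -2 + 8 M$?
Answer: $\frac{6001}{103} \approx 58.262$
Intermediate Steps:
$N = - \frac{27}{103}$ ($N = - \frac{81}{309} = \left(-81\right) \frac{1}{309} = - \frac{27}{103} \approx -0.26214$)
$\left(8 - w{\left(-6 \right)}\right) - N = \left(8 - \left(-2 + 8 \left(-6\right)\right)\right) - - \frac{27}{103} = \left(8 - \left(-2 - 48\right)\right) + \frac{27}{103} = \left(8 - -50\right) + \frac{27}{103} = \left(8 + 50\right) + \frac{27}{103} = 58 + \frac{27}{103} = \frac{6001}{103}$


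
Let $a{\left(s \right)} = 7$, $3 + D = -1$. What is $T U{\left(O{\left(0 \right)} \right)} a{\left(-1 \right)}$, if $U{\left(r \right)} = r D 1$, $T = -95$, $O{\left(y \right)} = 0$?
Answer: $0$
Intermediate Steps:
$D = -4$ ($D = -3 - 1 = -4$)
$U{\left(r \right)} = - 4 r$ ($U{\left(r \right)} = r \left(-4\right) 1 = - 4 r 1 = - 4 r$)
$T U{\left(O{\left(0 \right)} \right)} a{\left(-1 \right)} = - 95 \left(\left(-4\right) 0\right) 7 = \left(-95\right) 0 \cdot 7 = 0 \cdot 7 = 0$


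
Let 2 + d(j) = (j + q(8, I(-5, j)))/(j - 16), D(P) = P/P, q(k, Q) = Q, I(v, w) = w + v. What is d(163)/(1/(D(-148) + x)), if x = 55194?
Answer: 70965/7 ≈ 10138.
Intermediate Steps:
I(v, w) = v + w
D(P) = 1
d(j) = -2 + (-5 + 2*j)/(-16 + j) (d(j) = -2 + (j + (-5 + j))/(j - 16) = -2 + (-5 + 2*j)/(-16 + j))
d(163)/(1/(D(-148) + x)) = (27/(-16 + 163))/(1/(1 + 55194)) = (27/147)/(1/55195) = (27*(1/147))/(1/55195) = (9/49)*55195 = 70965/7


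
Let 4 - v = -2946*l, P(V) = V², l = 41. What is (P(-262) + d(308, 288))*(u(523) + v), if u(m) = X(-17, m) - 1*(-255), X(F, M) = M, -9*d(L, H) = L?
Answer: 75066781184/9 ≈ 8.3408e+9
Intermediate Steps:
d(L, H) = -L/9
u(m) = 255 + m (u(m) = m - 1*(-255) = m + 255 = 255 + m)
v = 120790 (v = 4 - (-2946)*41 = 4 - 1*(-120786) = 4 + 120786 = 120790)
(P(-262) + d(308, 288))*(u(523) + v) = ((-262)² - ⅑*308)*((255 + 523) + 120790) = (68644 - 308/9)*(778 + 120790) = (617488/9)*121568 = 75066781184/9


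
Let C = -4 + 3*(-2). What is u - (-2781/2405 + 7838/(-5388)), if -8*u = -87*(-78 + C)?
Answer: -6183552781/6479070 ≈ -954.39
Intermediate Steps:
C = -10 (C = -4 - 6 = -10)
u = -957 (u = -(-87)*(-78 - 10)/8 = -(-87)*(-88)/8 = -⅛*7656 = -957)
u - (-2781/2405 + 7838/(-5388)) = -957 - (-2781/2405 + 7838/(-5388)) = -957 - (-2781*1/2405 + 7838*(-1/5388)) = -957 - (-2781/2405 - 3919/2694) = -957 - 1*(-16917209/6479070) = -957 + 16917209/6479070 = -6183552781/6479070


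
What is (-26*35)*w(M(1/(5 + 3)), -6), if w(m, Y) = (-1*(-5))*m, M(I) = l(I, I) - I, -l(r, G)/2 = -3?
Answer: -106925/4 ≈ -26731.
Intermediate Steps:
l(r, G) = 6 (l(r, G) = -2*(-3) = 6)
M(I) = 6 - I
w(m, Y) = 5*m
(-26*35)*w(M(1/(5 + 3)), -6) = (-26*35)*(5*(6 - 1/(5 + 3))) = -4550*(6 - 1/8) = -4550*(6 - 1*⅛) = -4550*(6 - ⅛) = -4550*47/8 = -910*235/8 = -106925/4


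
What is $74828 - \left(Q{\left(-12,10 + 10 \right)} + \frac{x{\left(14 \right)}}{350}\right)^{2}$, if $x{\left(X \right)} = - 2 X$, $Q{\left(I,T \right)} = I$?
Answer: $\frac{46676296}{625} \approx 74682.0$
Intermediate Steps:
$74828 - \left(Q{\left(-12,10 + 10 \right)} + \frac{x{\left(14 \right)}}{350}\right)^{2} = 74828 - \left(-12 + \frac{\left(-2\right) 14}{350}\right)^{2} = 74828 - \left(-12 - \frac{2}{25}\right)^{2} = 74828 - \left(- \frac{302}{25}\right)^{2} = 74828 - \frac{91204}{625} = \frac{46676296}{625}$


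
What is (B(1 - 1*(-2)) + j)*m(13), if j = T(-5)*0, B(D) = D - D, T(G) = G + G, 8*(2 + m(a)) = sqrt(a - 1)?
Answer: 0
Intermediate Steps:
m(a) = -2 + sqrt(-1 + a)/8 (m(a) = -2 + sqrt(a - 1)/8 = -2 + sqrt(-1 + a)/8)
T(G) = 2*G
B(D) = 0
j = 0 (j = (2*(-5))*0 = -10*0 = 0)
(B(1 - 1*(-2)) + j)*m(13) = (0 + 0)*(-2 + sqrt(-1 + 13)/8) = 0*(-2 + sqrt(12)/8) = 0*(-2 + (2*sqrt(3))/8) = 0*(-2 + sqrt(3)/4) = 0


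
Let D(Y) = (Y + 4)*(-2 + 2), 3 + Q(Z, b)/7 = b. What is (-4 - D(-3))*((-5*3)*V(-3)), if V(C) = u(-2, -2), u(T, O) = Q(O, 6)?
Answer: 1260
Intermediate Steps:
Q(Z, b) = -21 + 7*b
u(T, O) = 21 (u(T, O) = -21 + 7*6 = -21 + 42 = 21)
D(Y) = 0 (D(Y) = (4 + Y)*0 = 0)
V(C) = 21
(-4 - D(-3))*((-5*3)*V(-3)) = (-4 - 1*0)*(-5*3*21) = (-4 + 0)*(-15*21) = -4*(-315) = 1260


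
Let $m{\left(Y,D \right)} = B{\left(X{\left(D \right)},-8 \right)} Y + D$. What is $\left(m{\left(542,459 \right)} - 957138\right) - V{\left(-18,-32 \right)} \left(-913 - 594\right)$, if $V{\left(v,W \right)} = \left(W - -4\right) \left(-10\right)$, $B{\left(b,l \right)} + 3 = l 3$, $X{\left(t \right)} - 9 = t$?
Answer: $-549353$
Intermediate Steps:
$X{\left(t \right)} = 9 + t$
$B{\left(b,l \right)} = -3 + 3 l$ ($B{\left(b,l \right)} = -3 + l 3 = -3 + 3 l$)
$V{\left(v,W \right)} = -40 - 10 W$ ($V{\left(v,W \right)} = \left(W + 4\right) \left(-10\right) = \left(4 + W\right) \left(-10\right) = -40 - 10 W$)
$m{\left(Y,D \right)} = D - 27 Y$ ($m{\left(Y,D \right)} = \left(-3 + 3 \left(-8\right)\right) Y + D = \left(-3 - 24\right) Y + D = - 27 Y + D = D - 27 Y$)
$\left(m{\left(542,459 \right)} - 957138\right) - V{\left(-18,-32 \right)} \left(-913 - 594\right) = \left(\left(459 - 14634\right) - 957138\right) - \left(-40 - -320\right) \left(-913 - 594\right) = \left(\left(459 - 14634\right) - 957138\right) - \left(-40 + 320\right) \left(-1507\right) = \left(-14175 - 957138\right) - 280 \left(-1507\right) = -971313 - -421960 = -971313 + 421960 = -549353$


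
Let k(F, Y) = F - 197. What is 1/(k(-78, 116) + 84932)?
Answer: 1/84657 ≈ 1.1812e-5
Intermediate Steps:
k(F, Y) = -197 + F
1/(k(-78, 116) + 84932) = 1/((-197 - 78) + 84932) = 1/(-275 + 84932) = 1/84657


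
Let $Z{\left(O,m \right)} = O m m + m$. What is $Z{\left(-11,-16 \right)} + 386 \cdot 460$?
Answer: $174728$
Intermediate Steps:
$Z{\left(O,m \right)} = m + O m^{2}$ ($Z{\left(O,m \right)} = O m^{2} + m = m + O m^{2}$)
$Z{\left(-11,-16 \right)} + 386 \cdot 460 = - 16 \left(1 - -176\right) + 386 \cdot 460 = - 16 \left(1 + 176\right) + 177560 = \left(-16\right) 177 + 177560 = -2832 + 177560 = 174728$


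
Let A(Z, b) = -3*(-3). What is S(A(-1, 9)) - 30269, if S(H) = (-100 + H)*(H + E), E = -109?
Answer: -21169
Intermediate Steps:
A(Z, b) = 9
S(H) = (-109 + H)*(-100 + H) (S(H) = (-100 + H)*(H - 109) = (-100 + H)*(-109 + H) = (-109 + H)*(-100 + H))
S(A(-1, 9)) - 30269 = (10900 + 9**2 - 209*9) - 30269 = (10900 + 81 - 1881) - 30269 = 9100 - 30269 = -21169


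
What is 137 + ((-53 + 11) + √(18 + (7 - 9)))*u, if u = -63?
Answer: 2531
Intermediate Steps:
137 + ((-53 + 11) + √(18 + (7 - 9)))*u = 137 + ((-53 + 11) + √(18 + (7 - 9)))*(-63) = 137 + (-42 + √(18 - 2))*(-63) = 137 + (-42 + √16)*(-63) = 137 + (-42 + 4)*(-63) = 137 - 38*(-63) = 137 + 2394 = 2531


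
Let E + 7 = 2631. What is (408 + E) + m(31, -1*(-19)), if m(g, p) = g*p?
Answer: 3621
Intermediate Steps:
E = 2624 (E = -7 + 2631 = 2624)
(408 + E) + m(31, -1*(-19)) = (408 + 2624) + 31*(-1*(-19)) = 3032 + 31*19 = 3032 + 589 = 3621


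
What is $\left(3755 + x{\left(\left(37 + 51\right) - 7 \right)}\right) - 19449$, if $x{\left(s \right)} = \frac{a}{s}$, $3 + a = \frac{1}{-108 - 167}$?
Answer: $- \frac{349584676}{22275} \approx -15694.0$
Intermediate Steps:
$a = - \frac{826}{275}$ ($a = -3 + \frac{1}{-108 - 167} = -3 + \frac{1}{-275} = -3 - \frac{1}{275} = - \frac{826}{275} \approx -3.0036$)
$x{\left(s \right)} = - \frac{826}{275 s}$
$\left(3755 + x{\left(\left(37 + 51\right) - 7 \right)}\right) - 19449 = \left(3755 - \frac{826}{275 \left(\left(37 + 51\right) - 7\right)}\right) - 19449 = \left(3755 - \frac{826}{275 \left(88 - 7\right)}\right) - 19449 = \left(3755 - \frac{826}{275 \cdot 81}\right) - 19449 = \left(3755 - \frac{826}{22275}\right) - 19449 = \frac{83641799}{22275} - 19449 = - \frac{349584676}{22275}$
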